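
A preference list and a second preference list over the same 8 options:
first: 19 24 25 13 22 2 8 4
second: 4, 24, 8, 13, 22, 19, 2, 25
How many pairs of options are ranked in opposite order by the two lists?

There are 18 pairs.

Assign each item its position (1..8) in the first ordering, then rewrite the second ordering as that position sequence:
positions: 19→1, 24→2, 25→3, 13→4, 22→5, 2→6, 8→7, 4→8
second ordering as positions: [8, 2, 7, 4, 5, 1, 6, 3]
Discordant pairs = inversions in this position sequence.
8: 2, 7, 4, 5, 1, 6, 3 → 7
2: 1 → 1
7: 4, 5, 1, 6, 3 → 5
4: 1, 3 → 2
5: 1, 3 → 2
1: 0
6: 3 → 1
3: 0
Total: 7 + 1 + 5 + 2 + 2 + 0 + 1 + 0 = 18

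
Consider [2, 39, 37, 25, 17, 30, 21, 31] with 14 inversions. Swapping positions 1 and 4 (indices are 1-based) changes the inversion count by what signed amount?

+1

Positions 1 and 4 hold 2 and 25; after swapping, the array is [25, 39, 37, 2, 17, 30, 21, 31].
Element-by-element contributions:
25 → 2, 17, 21 → 3
39 → 37, 2, 17, 30, 21, 31 → 6
37 → 2, 17, 30, 21, 31 → 5
2 → none → 0
17 → none → 0
30 → 21 → 1
21 → none → 0
31 → none → 0
Sum: 3 + 6 + 5 + 0 + 0 + 1 + 0 + 0 = 15
Change: 15 − 14 = +1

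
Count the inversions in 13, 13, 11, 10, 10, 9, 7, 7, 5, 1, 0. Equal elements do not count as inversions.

Element-by-element contributions:
13: 9
13: 9
11: 8
10: 6
10: 6
9: 5
7: 3
7: 3
5: 2
1: 1
0: 0
Sum: 9 + 9 + 8 + 6 + 6 + 5 + 3 + 3 + 2 + 1 + 0 = 52

52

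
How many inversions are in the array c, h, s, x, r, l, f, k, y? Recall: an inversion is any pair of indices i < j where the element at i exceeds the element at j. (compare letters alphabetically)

For each element, count later entries that are smaller:
c: 0
h: 1
s: 4
x: 4
r: 3
l: 2
f: 0
k: 0
y: 0
Sum: 0 + 1 + 4 + 4 + 3 + 2 + 0 + 0 + 0 = 14

Out-of-order pairs: 14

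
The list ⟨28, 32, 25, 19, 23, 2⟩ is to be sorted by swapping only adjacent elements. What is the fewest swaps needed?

Minimum adjacent swaps = number of inversions (each swap of adjacent out-of-order elements removes one inversion and no swap can remove more).
Count inversions — for each element, later elements that are smaller:
28: 25, 19, 23, 2 → 4
32: 25, 19, 23, 2 → 4
25: 19, 23, 2 → 3
19: 2 → 1
23: 2 → 1
2: none → 0
Total inversions: 4 + 4 + 3 + 1 + 1 + 0 = 13

13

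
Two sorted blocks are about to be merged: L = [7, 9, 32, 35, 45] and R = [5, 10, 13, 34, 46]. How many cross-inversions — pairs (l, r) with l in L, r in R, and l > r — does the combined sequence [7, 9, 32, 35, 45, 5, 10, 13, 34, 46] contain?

13

For each element r of the right run, count left-run elements greater than r:
r = 5: 7, 9, 32, 35, 45 → 5
r = 10: 32, 35, 45 → 3
r = 13: 32, 35, 45 → 3
r = 34: 35, 45 → 2
r = 46: none → 0
Cross-inversions: 5 + 3 + 3 + 2 + 0 = 13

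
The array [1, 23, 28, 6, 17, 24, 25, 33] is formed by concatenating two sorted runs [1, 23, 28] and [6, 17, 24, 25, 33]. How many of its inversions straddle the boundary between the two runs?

Cross-inversions: 6

Take each right-half value and tally the left-half values above it:
r = 6: 23, 28 → 2
r = 17: 23, 28 → 2
r = 24: 28 → 1
r = 25: 28 → 1
r = 33: none → 0
Cross-inversions: 2 + 2 + 1 + 1 + 0 = 6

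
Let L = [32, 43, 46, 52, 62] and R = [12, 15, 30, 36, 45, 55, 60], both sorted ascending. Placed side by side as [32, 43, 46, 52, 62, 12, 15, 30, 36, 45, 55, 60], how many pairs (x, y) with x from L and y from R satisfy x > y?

Count, for every r in R, how many entries of L exceed r:
r = 12: 32, 43, 46, 52, 62 → 5
r = 15: 32, 43, 46, 52, 62 → 5
r = 30: 32, 43, 46, 52, 62 → 5
r = 36: 43, 46, 52, 62 → 4
r = 45: 46, 52, 62 → 3
r = 55: 62 → 1
r = 60: 62 → 1
Cross-inversions: 5 + 5 + 5 + 4 + 3 + 1 + 1 = 24

24 split inversions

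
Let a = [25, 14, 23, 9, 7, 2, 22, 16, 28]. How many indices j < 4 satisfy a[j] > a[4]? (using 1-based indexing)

The element at index 4 is 9.
Elements before it: 25, 14, 23
Those larger than 9: 25, 14, 23

3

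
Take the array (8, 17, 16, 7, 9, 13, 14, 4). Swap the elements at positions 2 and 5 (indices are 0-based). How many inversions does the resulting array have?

16

Positions 2 and 5 hold 16 and 13; after swapping, the array is [8, 17, 13, 7, 9, 16, 14, 4].
Element-by-element contributions:
8: 2
17: 6
13: 3
7: 1
9: 1
16: 2
14: 1
4: 0
Sum: 2 + 6 + 3 + 1 + 1 + 2 + 1 + 0 = 16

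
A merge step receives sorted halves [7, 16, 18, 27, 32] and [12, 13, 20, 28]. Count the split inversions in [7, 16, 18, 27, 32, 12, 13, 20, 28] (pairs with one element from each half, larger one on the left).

For each element r of the right run, count left-run elements greater than r:
r = 12: 16, 18, 27, 32 → 4
r = 13: 16, 18, 27, 32 → 4
r = 20: 27, 32 → 2
r = 28: 32 → 1
Cross-inversions: 4 + 4 + 2 + 1 = 11

Split inversions: 11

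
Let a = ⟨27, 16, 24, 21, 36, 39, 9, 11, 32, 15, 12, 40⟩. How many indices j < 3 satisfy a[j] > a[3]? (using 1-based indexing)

1

The element at index 3 is 24.
Elements before it: 27, 16
Those larger than 24: 27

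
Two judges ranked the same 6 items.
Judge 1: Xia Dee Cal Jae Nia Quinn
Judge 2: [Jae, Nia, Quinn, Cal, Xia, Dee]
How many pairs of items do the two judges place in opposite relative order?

11 discordant pairs

Assign each item its position (1..6) in the first ordering, then rewrite the second ordering as that position sequence:
positions: Xia→1, Dee→2, Cal→3, Jae→4, Nia→5, Quinn→6
second ordering as positions: [4, 5, 6, 3, 1, 2]
Discordant pairs = inversions in this position sequence.
4: 3, 1, 2 → 3
5: 3, 1, 2 → 3
6: 3, 1, 2 → 3
3: 1, 2 → 2
1: 0
2: 0
Total: 3 + 3 + 3 + 2 + 0 + 0 = 11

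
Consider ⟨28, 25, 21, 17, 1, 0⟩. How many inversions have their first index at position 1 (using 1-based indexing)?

5

The element at index 1 is 28.
Elements after it: 25, 21, 17, 1, 0
Those smaller than 28: 25, 21, 17, 1, 0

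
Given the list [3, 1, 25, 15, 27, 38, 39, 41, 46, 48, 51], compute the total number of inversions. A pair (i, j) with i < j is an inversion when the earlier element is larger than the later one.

Sweep left to right; for each value list the smaller values that follow it:
3 → 1 → 1
1 → none → 0
25 → 15 → 1
15 → none → 0
27 → none → 0
38 → none → 0
39 → none → 0
41 → none → 0
46 → none → 0
48 → none → 0
51 → none → 0
Sum: 1 + 0 + 1 + 0 + 0 + 0 + 0 + 0 + 0 + 0 + 0 = 2

2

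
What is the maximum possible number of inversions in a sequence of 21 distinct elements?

The maximum occurs when the array is in strictly decreasing order: every one of the C(21, 2) pairs is inverted.
C(21, 2) = 21·20/2 = 210

210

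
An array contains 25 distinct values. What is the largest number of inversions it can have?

Inversions: 300

The maximum occurs when the array is in strictly decreasing order: every one of the C(25, 2) pairs is inverted.
C(25, 2) = 25·24/2 = 300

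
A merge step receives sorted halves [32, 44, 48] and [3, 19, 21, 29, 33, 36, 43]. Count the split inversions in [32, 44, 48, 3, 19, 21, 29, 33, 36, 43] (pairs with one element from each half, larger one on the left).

Take each right-half value and tally the left-half values above it:
r = 3: 32, 44, 48 → 3
r = 19: 32, 44, 48 → 3
r = 21: 32, 44, 48 → 3
r = 29: 32, 44, 48 → 3
r = 33: 44, 48 → 2
r = 36: 44, 48 → 2
r = 43: 44, 48 → 2
Cross-inversions: 3 + 3 + 3 + 3 + 2 + 2 + 2 = 18

18 split inversions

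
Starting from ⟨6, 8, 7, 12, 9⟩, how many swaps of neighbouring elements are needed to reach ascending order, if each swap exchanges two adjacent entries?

The minimum number of adjacent swaps to sort an array equals its inversion count, since every such swap removes exactly one inversion.
Count inversions — for each element, later elements that are smaller:
6: none → 0
8: 7 → 1
7: none → 0
12: 9 → 1
9: none → 0
Total inversions: 0 + 1 + 0 + 1 + 0 = 2

2 adjacent swaps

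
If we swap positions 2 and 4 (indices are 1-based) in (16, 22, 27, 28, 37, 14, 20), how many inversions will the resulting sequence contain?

12

Positions 2 and 4 hold 22 and 28; after swapping, the array is [16, 28, 27, 22, 37, 14, 20].
For each element, count later entries that are smaller:
16 → 14 → 1
28 → 27, 22, 14, 20 → 4
27 → 22, 14, 20 → 3
22 → 14, 20 → 2
37 → 14, 20 → 2
14 → none → 0
20 → none → 0
Sum: 1 + 4 + 3 + 2 + 2 + 0 + 0 = 12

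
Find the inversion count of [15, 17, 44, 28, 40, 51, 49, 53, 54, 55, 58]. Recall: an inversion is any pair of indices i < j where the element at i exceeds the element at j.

There are 3 out-of-order pairs.

Sweep left to right; for each value list the smaller values that follow it:
15: 0
17: 0
44: 2
28: 0
40: 0
51: 1
49: 0
53: 0
54: 0
55: 0
58: 0
Sum: 0 + 0 + 2 + 0 + 0 + 1 + 0 + 0 + 0 + 0 + 0 = 3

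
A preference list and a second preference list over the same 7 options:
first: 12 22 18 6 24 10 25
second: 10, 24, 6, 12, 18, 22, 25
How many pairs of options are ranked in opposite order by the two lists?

13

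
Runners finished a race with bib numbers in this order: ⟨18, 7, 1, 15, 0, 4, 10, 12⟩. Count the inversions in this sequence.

Count, for each position, how many later elements it exceeds:
18 → 7, 1, 15, 0, 4, 10, 12 → 7
7 → 1, 0, 4 → 3
1 → 0 → 1
15 → 0, 4, 10, 12 → 4
0 → none → 0
4 → none → 0
10 → none → 0
12 → none → 0
Sum: 7 + 3 + 1 + 4 + 0 + 0 + 0 + 0 = 15

15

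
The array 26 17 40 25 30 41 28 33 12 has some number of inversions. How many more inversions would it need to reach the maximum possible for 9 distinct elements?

Maximum inversions for 9 distinct elements is C(9, 2) = 9·8/2 = 36.
Current inversions — for each element, count later smaller elements:
26: 3
17: 1
40: 5
25: 1
30: 2
41: 3
28: 1
33: 1
12: 0
Current total: 3 + 1 + 5 + 1 + 2 + 3 + 1 + 1 + 0 = 17
Shortfall: 36 − 17 = 19

19 inversions short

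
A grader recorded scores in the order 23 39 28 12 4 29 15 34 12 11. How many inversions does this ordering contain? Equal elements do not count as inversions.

28 inversions

For each element, count later entries that are smaller:
23: 5
39: 8
28: 5
12: 2
4: 0
29: 3
15: 2
34: 2
12: 1
11: 0
Sum: 5 + 8 + 5 + 2 + 0 + 3 + 2 + 2 + 1 + 0 = 28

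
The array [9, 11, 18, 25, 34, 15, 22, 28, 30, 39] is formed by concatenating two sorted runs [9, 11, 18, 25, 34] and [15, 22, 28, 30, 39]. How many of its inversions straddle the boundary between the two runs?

Take each right-half value and tally the left-half values above it:
r = 15: 18, 25, 34 → 3
r = 22: 25, 34 → 2
r = 28: 34 → 1
r = 30: 34 → 1
r = 39: none → 0
Cross-inversions: 3 + 2 + 1 + 1 + 0 = 7

There are 7 split inversions.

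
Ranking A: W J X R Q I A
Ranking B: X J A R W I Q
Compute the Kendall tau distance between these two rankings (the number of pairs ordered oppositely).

Assign each item its position (1..7) in the first ordering, then rewrite the second ordering as that position sequence:
positions: W→1, J→2, X→3, R→4, Q→5, I→6, A→7
second ordering as positions: [3, 2, 7, 4, 1, 6, 5]
Discordant pairs = inversions in this position sequence.
3: 2, 1 → 2
2: 1 → 1
7: 4, 1, 6, 5 → 4
4: 1 → 1
1: 0
6: 5 → 1
5: 0
Total: 2 + 1 + 4 + 1 + 0 + 1 + 0 = 9

Discordant pairs: 9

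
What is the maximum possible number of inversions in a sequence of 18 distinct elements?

153

A reversed (strictly descending) arrangement makes every pair an inversion, giving C(18, 2) inversions.
C(18, 2) = 18·17/2 = 153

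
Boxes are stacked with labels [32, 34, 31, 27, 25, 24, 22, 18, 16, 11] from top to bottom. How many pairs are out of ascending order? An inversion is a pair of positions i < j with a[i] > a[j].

44

For each element, count later entries that are smaller:
32: 8
34: 8
31: 7
27: 6
25: 5
24: 4
22: 3
18: 2
16: 1
11: 0
Sum: 8 + 8 + 7 + 6 + 5 + 4 + 3 + 2 + 1 + 0 = 44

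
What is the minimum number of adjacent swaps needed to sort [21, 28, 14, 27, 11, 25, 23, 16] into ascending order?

17

Each adjacent swap fixes exactly one inversion, so the minimum swap count equals the number of inversions.
Count inversions — for each element, later elements that are smaller:
21: 14, 11, 16 → 3
28: 14, 27, 11, 25, 23, 16 → 6
14: 11 → 1
27: 11, 25, 23, 16 → 4
11: none → 0
25: 23, 16 → 2
23: 16 → 1
16: none → 0
Total inversions: 3 + 6 + 1 + 4 + 0 + 2 + 1 + 0 = 17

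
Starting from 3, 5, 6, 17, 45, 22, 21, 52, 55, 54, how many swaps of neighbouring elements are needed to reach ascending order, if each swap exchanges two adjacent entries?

4

The minimum number of adjacent swaps to sort an array equals its inversion count, since every such swap removes exactly one inversion.
Count inversions — for each element, later elements that are smaller:
3: none → 0
5: none → 0
6: none → 0
17: none → 0
45: 22, 21 → 2
22: 21 → 1
21: none → 0
52: none → 0
55: 54 → 1
54: none → 0
Total inversions: 0 + 0 + 0 + 0 + 2 + 1 + 0 + 0 + 1 + 0 = 4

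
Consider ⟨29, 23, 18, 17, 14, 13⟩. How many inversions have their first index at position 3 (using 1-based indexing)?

3 such elements

The element at index 3 is 18.
Elements after it: 17, 14, 13
Those smaller than 18: 17, 14, 13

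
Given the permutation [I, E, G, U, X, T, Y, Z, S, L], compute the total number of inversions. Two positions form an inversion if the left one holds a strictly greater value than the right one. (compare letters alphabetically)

Count, for each position, how many later elements it exceeds:
I: 2
E: 0
G: 0
U: 3
X: 3
T: 2
Y: 2
Z: 2
S: 1
L: 0
Sum: 2 + 0 + 0 + 3 + 3 + 2 + 2 + 2 + 1 + 0 = 15

There are 15 inversions.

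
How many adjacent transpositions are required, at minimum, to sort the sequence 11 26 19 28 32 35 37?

1 adjacent swap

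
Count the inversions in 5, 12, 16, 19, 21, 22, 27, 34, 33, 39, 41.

There is 1 inversion.

For each element, count later entries that are smaller:
5: 0
12: 0
16: 0
19: 0
21: 0
22: 0
27: 0
34: 1
33: 0
39: 0
41: 0
Sum: 0 + 0 + 0 + 0 + 0 + 0 + 0 + 1 + 0 + 0 + 0 = 1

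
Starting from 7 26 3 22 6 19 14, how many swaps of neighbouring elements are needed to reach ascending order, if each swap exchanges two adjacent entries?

Minimum adjacent swaps = number of inversions (each swap of adjacent out-of-order elements removes one inversion and no swap can remove more).
Count inversions — for each element, later elements that are smaller:
7: 3, 6 → 2
26: 3, 22, 6, 19, 14 → 5
3: none → 0
22: 6, 19, 14 → 3
6: none → 0
19: 14 → 1
14: none → 0
Total inversions: 2 + 5 + 0 + 3 + 0 + 1 + 0 = 11

11 swaps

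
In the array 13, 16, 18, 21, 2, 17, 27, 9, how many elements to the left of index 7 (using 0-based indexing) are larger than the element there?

6 such elements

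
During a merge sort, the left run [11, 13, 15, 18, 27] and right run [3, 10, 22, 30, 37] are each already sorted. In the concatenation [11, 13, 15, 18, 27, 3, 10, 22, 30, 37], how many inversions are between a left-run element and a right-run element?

For each element r of the right run, count left-run elements greater than r:
r = 3: 11, 13, 15, 18, 27 → 5
r = 10: 11, 13, 15, 18, 27 → 5
r = 22: 27 → 1
r = 30: none → 0
r = 37: none → 0
Cross-inversions: 5 + 5 + 1 + 0 + 0 = 11

11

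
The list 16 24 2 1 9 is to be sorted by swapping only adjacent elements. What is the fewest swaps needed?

7

The minimum number of adjacent swaps to sort an array equals its inversion count, since every such swap removes exactly one inversion.
Count inversions — for each element, later elements that are smaller:
16: 2, 1, 9 → 3
24: 2, 1, 9 → 3
2: 1 → 1
1: none → 0
9: none → 0
Total inversions: 3 + 3 + 1 + 0 + 0 = 7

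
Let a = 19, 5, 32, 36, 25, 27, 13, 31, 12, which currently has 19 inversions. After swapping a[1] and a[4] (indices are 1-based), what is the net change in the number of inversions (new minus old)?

Positions 1 and 4 hold 19 and 36; after swapping, the array is [36, 5, 32, 19, 25, 27, 13, 31, 12].
Count, for each position, how many later elements it exceeds:
36 → 5, 32, 19, 25, 27, 13, 31, 12 → 8
5 → none → 0
32 → 19, 25, 27, 13, 31, 12 → 6
19 → 13, 12 → 2
25 → 13, 12 → 2
27 → 13, 12 → 2
13 → 12 → 1
31 → 12 → 1
12 → none → 0
Sum: 8 + 0 + 6 + 2 + 2 + 2 + 1 + 1 + 0 = 22
Change: 22 − 19 = +3

+3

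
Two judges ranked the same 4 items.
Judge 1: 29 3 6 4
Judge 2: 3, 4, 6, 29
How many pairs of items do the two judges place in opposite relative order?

Assign each item its position (1..4) in the first ordering, then rewrite the second ordering as that position sequence:
positions: 29→1, 3→2, 6→3, 4→4
second ordering as positions: [2, 4, 3, 1]
Discordant pairs = inversions in this position sequence.
2: 1 → 1
4: 3, 1 → 2
3: 1 → 1
1: 0
Total: 1 + 2 + 1 + 0 = 4

4 discordant pairs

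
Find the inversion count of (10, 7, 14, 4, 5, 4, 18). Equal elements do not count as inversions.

11 inversions

Listing every pair i<j with a[i]>a[j] (using 1-based positions):
(1,2): 10 > 7
(1,4): 10 > 4
(1,5): 10 > 5
(1,6): 10 > 4
(2,4): 7 > 4
(2,5): 7 > 5
(2,6): 7 > 4
(3,4): 14 > 4
(3,5): 14 > 5
(3,6): 14 > 4
(5,6): 5 > 4
That's 11 pairs.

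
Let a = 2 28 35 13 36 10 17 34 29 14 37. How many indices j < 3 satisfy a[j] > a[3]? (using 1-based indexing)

0 such elements

The element at index 3 is 35.
Elements before it: 2, 28
None of them are larger than 35.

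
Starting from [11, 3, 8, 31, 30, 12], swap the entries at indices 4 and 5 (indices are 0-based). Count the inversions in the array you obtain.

4 inversions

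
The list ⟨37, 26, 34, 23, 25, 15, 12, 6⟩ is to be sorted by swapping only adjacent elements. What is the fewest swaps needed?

Minimum adjacent swaps = number of inversions (each swap of adjacent out-of-order elements removes one inversion and no swap can remove more).
Count inversions — for each element, later elements that are smaller:
37: 26, 34, 23, 25, 15, 12, 6 → 7
26: 23, 25, 15, 12, 6 → 5
34: 23, 25, 15, 12, 6 → 5
23: 15, 12, 6 → 3
25: 15, 12, 6 → 3
15: 12, 6 → 2
12: 6 → 1
6: none → 0
Total inversions: 7 + 5 + 5 + 3 + 3 + 2 + 1 + 0 = 26

There are 26 swaps.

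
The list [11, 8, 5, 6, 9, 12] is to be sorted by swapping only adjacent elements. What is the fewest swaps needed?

6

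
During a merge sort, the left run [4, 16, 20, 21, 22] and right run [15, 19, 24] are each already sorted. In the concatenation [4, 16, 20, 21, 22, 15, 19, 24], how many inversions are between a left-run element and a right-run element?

Take each right-half value and tally the left-half values above it:
r = 15: 16, 20, 21, 22 → 4
r = 19: 20, 21, 22 → 3
r = 24: none → 0
Cross-inversions: 4 + 3 + 0 = 7

7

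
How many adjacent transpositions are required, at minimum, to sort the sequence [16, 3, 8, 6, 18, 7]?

Minimum adjacent swaps = number of inversions (each swap of adjacent out-of-order elements removes one inversion and no swap can remove more).
Count inversions — for each element, later elements that are smaller:
16: 3, 8, 6, 7 → 4
3: none → 0
8: 6, 7 → 2
6: none → 0
18: 7 → 1
7: none → 0
Total inversions: 4 + 0 + 2 + 0 + 1 + 0 = 7

7 swaps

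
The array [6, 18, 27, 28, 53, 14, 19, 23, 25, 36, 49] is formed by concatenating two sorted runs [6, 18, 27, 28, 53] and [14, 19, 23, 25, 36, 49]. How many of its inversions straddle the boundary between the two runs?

For each element r of the right run, count left-run elements greater than r:
r = 14: 18, 27, 28, 53 → 4
r = 19: 27, 28, 53 → 3
r = 23: 27, 28, 53 → 3
r = 25: 27, 28, 53 → 3
r = 36: 53 → 1
r = 49: 53 → 1
Cross-inversions: 4 + 3 + 3 + 3 + 1 + 1 = 15

Split inversions: 15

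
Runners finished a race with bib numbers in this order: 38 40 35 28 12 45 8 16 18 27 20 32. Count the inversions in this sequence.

For each element, count later entries that are smaller:
38 → 35, 28, 12, 8, 16, 18, 27, 20, 32 → 9
40 → 35, 28, 12, 8, 16, 18, 27, 20, 32 → 9
35 → 28, 12, 8, 16, 18, 27, 20, 32 → 8
28 → 12, 8, 16, 18, 27, 20 → 6
12 → 8 → 1
45 → 8, 16, 18, 27, 20, 32 → 6
8 → none → 0
16 → none → 0
18 → none → 0
27 → 20 → 1
20 → none → 0
32 → none → 0
Sum: 9 + 9 + 8 + 6 + 1 + 6 + 0 + 0 + 0 + 1 + 0 + 0 = 40

40 inversions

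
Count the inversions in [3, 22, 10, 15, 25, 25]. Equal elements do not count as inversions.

Listing every pair i<j with a[i]>a[j] (using 1-based positions):
(2,3): 22 > 10
(2,4): 22 > 15
That's 2 pairs.

2 inversions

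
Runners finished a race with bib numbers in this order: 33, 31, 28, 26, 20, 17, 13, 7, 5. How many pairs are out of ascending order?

36 inversions

Sweep left to right; for each value list the smaller values that follow it:
33 → 31, 28, 26, 20, 17, 13, 7, 5 → 8
31 → 28, 26, 20, 17, 13, 7, 5 → 7
28 → 26, 20, 17, 13, 7, 5 → 6
26 → 20, 17, 13, 7, 5 → 5
20 → 17, 13, 7, 5 → 4
17 → 13, 7, 5 → 3
13 → 7, 5 → 2
7 → 5 → 1
5 → none → 0
Sum: 8 + 7 + 6 + 5 + 4 + 3 + 2 + 1 + 0 = 36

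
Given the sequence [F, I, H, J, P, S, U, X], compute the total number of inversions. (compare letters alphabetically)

Element-by-element contributions:
F → none → 0
I → H → 1
H → none → 0
J → none → 0
P → none → 0
S → none → 0
U → none → 0
X → none → 0
Sum: 0 + 1 + 0 + 0 + 0 + 0 + 0 + 0 = 1

1 out-of-order pair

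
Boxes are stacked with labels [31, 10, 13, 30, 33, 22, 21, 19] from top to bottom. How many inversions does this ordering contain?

There are 15 out-of-order pairs.

Element-by-element contributions:
31 → 10, 13, 30, 22, 21, 19 → 6
10 → none → 0
13 → none → 0
30 → 22, 21, 19 → 3
33 → 22, 21, 19 → 3
22 → 21, 19 → 2
21 → 19 → 1
19 → none → 0
Sum: 6 + 0 + 0 + 3 + 3 + 2 + 1 + 0 = 15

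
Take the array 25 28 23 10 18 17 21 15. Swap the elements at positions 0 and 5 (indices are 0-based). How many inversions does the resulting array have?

16 inversions

Positions 0 and 5 hold 25 and 17; after swapping, the array is [17, 28, 23, 10, 18, 25, 21, 15].
Count, for each position, how many later elements it exceeds:
17: 2
28: 6
23: 4
10: 0
18: 1
25: 2
21: 1
15: 0
Sum: 2 + 6 + 4 + 0 + 1 + 2 + 1 + 0 = 16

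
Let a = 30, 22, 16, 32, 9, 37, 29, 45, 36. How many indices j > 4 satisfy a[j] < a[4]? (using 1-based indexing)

2 such elements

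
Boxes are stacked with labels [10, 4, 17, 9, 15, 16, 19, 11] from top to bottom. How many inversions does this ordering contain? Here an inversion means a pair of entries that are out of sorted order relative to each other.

9 inversions

Element-by-element contributions:
10 → 4, 9 → 2
4 → none → 0
17 → 9, 15, 16, 11 → 4
9 → none → 0
15 → 11 → 1
16 → 11 → 1
19 → 11 → 1
11 → none → 0
Sum: 2 + 0 + 4 + 0 + 1 + 1 + 1 + 0 = 9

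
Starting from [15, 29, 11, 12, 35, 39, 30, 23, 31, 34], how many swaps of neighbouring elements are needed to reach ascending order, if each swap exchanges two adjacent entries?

Minimum adjacent swaps = number of inversions (each swap of adjacent out-of-order elements removes one inversion and no swap can remove more).
Count inversions — for each element, later elements that are smaller:
15: 11, 12 → 2
29: 11, 12, 23 → 3
11: none → 0
12: none → 0
35: 30, 23, 31, 34 → 4
39: 30, 23, 31, 34 → 4
30: 23 → 1
23: none → 0
31: none → 0
34: none → 0
Total inversions: 2 + 3 + 0 + 0 + 4 + 4 + 1 + 0 + 0 + 0 = 14

There are 14 swaps.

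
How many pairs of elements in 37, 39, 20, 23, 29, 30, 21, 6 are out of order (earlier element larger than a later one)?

20

For each element, count later entries that are smaller:
37 → 20, 23, 29, 30, 21, 6 → 6
39 → 20, 23, 29, 30, 21, 6 → 6
20 → 6 → 1
23 → 21, 6 → 2
29 → 21, 6 → 2
30 → 21, 6 → 2
21 → 6 → 1
6 → none → 0
Sum: 6 + 6 + 1 + 2 + 2 + 2 + 1 + 0 = 20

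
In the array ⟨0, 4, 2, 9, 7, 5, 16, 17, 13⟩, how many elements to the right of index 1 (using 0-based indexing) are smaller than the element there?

The element at index 1 is 4.
Elements after it: 2, 9, 7, 5, 16, 17, 13
Those smaller than 4: 2

1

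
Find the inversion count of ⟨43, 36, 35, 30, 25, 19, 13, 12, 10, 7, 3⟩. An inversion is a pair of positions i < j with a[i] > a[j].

55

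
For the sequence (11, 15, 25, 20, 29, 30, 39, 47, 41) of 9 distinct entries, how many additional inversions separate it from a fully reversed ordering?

Maximum inversions for 9 distinct elements is C(9, 2) = 9·8/2 = 36.
Current inversions — for each element, count later smaller elements:
11: 0
15: 0
25: 1
20: 0
29: 0
30: 0
39: 0
47: 1
41: 0
Current total: 0 + 0 + 1 + 0 + 0 + 0 + 0 + 1 + 0 = 2
Shortfall: 36 − 2 = 34

34 inversions short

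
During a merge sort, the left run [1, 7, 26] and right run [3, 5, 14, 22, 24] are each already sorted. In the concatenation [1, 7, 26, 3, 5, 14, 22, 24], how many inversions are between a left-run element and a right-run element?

7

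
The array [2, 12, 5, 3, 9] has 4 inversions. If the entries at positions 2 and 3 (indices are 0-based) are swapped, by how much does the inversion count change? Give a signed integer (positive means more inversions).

-1

Positions 2 and 3 hold 5 and 3; after swapping, the array is [2, 12, 3, 5, 9].
Element-by-element contributions:
2 → none → 0
12 → 3, 5, 9 → 3
3 → none → 0
5 → none → 0
9 → none → 0
Sum: 0 + 3 + 0 + 0 + 0 = 3
Change: 3 − 4 = -1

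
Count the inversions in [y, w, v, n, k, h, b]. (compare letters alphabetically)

21

Count, for each position, how many later elements it exceeds:
y: 6
w: 5
v: 4
n: 3
k: 2
h: 1
b: 0
Sum: 6 + 5 + 4 + 3 + 2 + 1 + 0 = 21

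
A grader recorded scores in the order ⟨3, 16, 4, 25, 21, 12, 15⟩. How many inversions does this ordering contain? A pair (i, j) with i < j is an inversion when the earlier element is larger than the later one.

8 out-of-order pairs

Count, for each position, how many later elements it exceeds:
3 → none → 0
16 → 4, 12, 15 → 3
4 → none → 0
25 → 21, 12, 15 → 3
21 → 12, 15 → 2
12 → none → 0
15 → none → 0
Sum: 0 + 3 + 0 + 3 + 2 + 0 + 0 = 8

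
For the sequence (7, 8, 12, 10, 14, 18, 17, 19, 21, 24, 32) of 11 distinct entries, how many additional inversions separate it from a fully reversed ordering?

53 inversions short

Maximum inversions for 11 distinct elements is C(11, 2) = 11·10/2 = 55.
Current inversions — for each element, count later smaller elements:
7: 0
8: 0
12: 1
10: 0
14: 0
18: 1
17: 0
19: 0
21: 0
24: 0
32: 0
Current total: 0 + 0 + 1 + 0 + 0 + 1 + 0 + 0 + 0 + 0 + 0 = 2
Shortfall: 55 − 2 = 53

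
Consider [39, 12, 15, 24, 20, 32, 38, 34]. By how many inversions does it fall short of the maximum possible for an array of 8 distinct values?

Maximum inversions for 8 distinct elements is C(8, 2) = 8·7/2 = 28.
Current inversions — for each element, count later smaller elements:
39: 7
12: 0
15: 0
24: 1
20: 0
32: 0
38: 1
34: 0
Current total: 7 + 0 + 0 + 1 + 0 + 0 + 1 + 0 = 9
Shortfall: 28 − 9 = 19

19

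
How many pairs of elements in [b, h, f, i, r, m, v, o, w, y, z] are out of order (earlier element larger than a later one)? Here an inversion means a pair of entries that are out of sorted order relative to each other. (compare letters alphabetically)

Element-by-element contributions:
b: 0
h: 1
f: 0
i: 0
r: 2
m: 0
v: 1
o: 0
w: 0
y: 0
z: 0
Sum: 0 + 1 + 0 + 0 + 2 + 0 + 1 + 0 + 0 + 0 + 0 = 4

There are 4 inversions.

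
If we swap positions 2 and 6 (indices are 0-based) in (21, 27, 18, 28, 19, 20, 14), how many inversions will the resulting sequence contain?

Positions 2 and 6 hold 18 and 14; after swapping, the array is [21, 27, 14, 28, 19, 20, 18].
Count, for each position, how many later elements it exceeds:
21 → 14, 19, 20, 18 → 4
27 → 14, 19, 20, 18 → 4
14 → none → 0
28 → 19, 20, 18 → 3
19 → 18 → 1
20 → 18 → 1
18 → none → 0
Sum: 4 + 4 + 0 + 3 + 1 + 1 + 0 = 13

13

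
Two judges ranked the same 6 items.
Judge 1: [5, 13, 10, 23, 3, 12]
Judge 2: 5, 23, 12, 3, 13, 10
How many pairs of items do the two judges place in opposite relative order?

7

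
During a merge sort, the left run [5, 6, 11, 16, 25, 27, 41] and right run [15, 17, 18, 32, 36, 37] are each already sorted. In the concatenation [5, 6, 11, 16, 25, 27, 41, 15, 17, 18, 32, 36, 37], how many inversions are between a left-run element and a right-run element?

13

For each element r of the right run, count left-run elements greater than r:
r = 15: 16, 25, 27, 41 → 4
r = 17: 25, 27, 41 → 3
r = 18: 25, 27, 41 → 3
r = 32: 41 → 1
r = 36: 41 → 1
r = 37: 41 → 1
Cross-inversions: 4 + 3 + 3 + 1 + 1 + 1 = 13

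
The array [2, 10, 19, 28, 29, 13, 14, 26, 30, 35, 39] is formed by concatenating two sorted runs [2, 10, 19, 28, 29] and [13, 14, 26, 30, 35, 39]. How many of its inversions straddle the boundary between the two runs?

8

Take each right-half value and tally the left-half values above it:
r = 13: 19, 28, 29 → 3
r = 14: 19, 28, 29 → 3
r = 26: 28, 29 → 2
r = 30: none → 0
r = 35: none → 0
r = 39: none → 0
Cross-inversions: 3 + 3 + 2 + 0 + 0 + 0 = 8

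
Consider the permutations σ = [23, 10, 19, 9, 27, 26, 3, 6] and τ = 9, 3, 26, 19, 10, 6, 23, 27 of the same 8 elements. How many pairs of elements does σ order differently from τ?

17

Assign each item its position (1..8) in the first ordering, then rewrite the second ordering as that position sequence:
positions: 23→1, 10→2, 19→3, 9→4, 27→5, 26→6, 3→7, 6→8
second ordering as positions: [4, 7, 6, 3, 2, 8, 1, 5]
Discordant pairs = inversions in this position sequence.
4: 3, 2, 1 → 3
7: 6, 3, 2, 1, 5 → 5
6: 3, 2, 1, 5 → 4
3: 2, 1 → 2
2: 1 → 1
8: 1, 5 → 2
1: 0
5: 0
Total: 3 + 5 + 4 + 2 + 1 + 2 + 0 + 0 = 17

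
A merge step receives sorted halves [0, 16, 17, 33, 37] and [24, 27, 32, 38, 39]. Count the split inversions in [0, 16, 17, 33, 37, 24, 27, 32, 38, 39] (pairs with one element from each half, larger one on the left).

For each element r of the right run, count left-run elements greater than r:
r = 24: 33, 37 → 2
r = 27: 33, 37 → 2
r = 32: 33, 37 → 2
r = 38: none → 0
r = 39: none → 0
Cross-inversions: 2 + 2 + 2 + 0 + 0 = 6

6 cross-inversions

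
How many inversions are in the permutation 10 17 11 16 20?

Listing every pair i<j with a[i]>a[j] (using 0-based positions):
(1,2): 17 > 11
(1,3): 17 > 16
That's 2 pairs.

2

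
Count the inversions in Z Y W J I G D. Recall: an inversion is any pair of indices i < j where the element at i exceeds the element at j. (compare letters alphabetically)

Sweep left to right; for each value list the smaller values that follow it:
Z: 6
Y: 5
W: 4
J: 3
I: 2
G: 1
D: 0
Sum: 6 + 5 + 4 + 3 + 2 + 1 + 0 = 21

21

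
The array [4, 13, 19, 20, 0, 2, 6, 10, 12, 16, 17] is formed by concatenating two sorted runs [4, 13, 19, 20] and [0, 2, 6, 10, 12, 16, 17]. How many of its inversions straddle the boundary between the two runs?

21

For each element r of the right run, count left-run elements greater than r:
r = 0: 4, 13, 19, 20 → 4
r = 2: 4, 13, 19, 20 → 4
r = 6: 13, 19, 20 → 3
r = 10: 13, 19, 20 → 3
r = 12: 13, 19, 20 → 3
r = 16: 19, 20 → 2
r = 17: 19, 20 → 2
Cross-inversions: 4 + 4 + 3 + 3 + 3 + 2 + 2 = 21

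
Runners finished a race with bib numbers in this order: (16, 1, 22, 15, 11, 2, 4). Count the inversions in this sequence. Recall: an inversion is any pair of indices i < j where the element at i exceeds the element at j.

14

For each element, count later entries that are smaller:
16: 5
1: 0
22: 4
15: 3
11: 2
2: 0
4: 0
Sum: 5 + 0 + 4 + 3 + 2 + 0 + 0 = 14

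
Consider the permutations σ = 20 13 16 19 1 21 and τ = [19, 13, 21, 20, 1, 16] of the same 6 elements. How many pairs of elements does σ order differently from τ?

8 discordant pairs

Assign each item its position (1..6) in the first ordering, then rewrite the second ordering as that position sequence:
positions: 20→1, 13→2, 16→3, 19→4, 1→5, 21→6
second ordering as positions: [4, 2, 6, 1, 5, 3]
Discordant pairs = inversions in this position sequence.
4: 2, 1, 3 → 3
2: 1 → 1
6: 1, 5, 3 → 3
1: 0
5: 3 → 1
3: 0
Total: 3 + 1 + 3 + 0 + 1 + 0 = 8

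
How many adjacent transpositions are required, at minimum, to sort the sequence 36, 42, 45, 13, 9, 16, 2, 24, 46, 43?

Each adjacent swap fixes exactly one inversion, so the minimum swap count equals the number of inversions.
Count inversions — for each element, later elements that are smaller:
36: 13, 9, 16, 2, 24 → 5
42: 13, 9, 16, 2, 24 → 5
45: 13, 9, 16, 2, 24, 43 → 6
13: 9, 2 → 2
9: 2 → 1
16: 2 → 1
2: none → 0
24: none → 0
46: 43 → 1
43: none → 0
Total inversions: 5 + 5 + 6 + 2 + 1 + 1 + 0 + 0 + 1 + 0 = 21

21 adjacent swaps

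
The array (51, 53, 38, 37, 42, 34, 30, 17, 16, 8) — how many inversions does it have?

There are 42 inversions.

For each element, count later entries that are smaller:
51: 8
53: 8
38: 6
37: 5
42: 5
34: 4
30: 3
17: 2
16: 1
8: 0
Sum: 8 + 8 + 6 + 5 + 5 + 4 + 3 + 2 + 1 + 0 = 42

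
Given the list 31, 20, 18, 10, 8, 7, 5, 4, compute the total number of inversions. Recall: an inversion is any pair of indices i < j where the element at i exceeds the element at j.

For each element, count later entries that are smaller:
31: 7
20: 6
18: 5
10: 4
8: 3
7: 2
5: 1
4: 0
Sum: 7 + 6 + 5 + 4 + 3 + 2 + 1 + 0 = 28

28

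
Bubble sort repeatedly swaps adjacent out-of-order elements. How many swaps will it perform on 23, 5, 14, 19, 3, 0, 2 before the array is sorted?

Minimum adjacent swaps = number of inversions (each swap of adjacent out-of-order elements removes one inversion and no swap can remove more).
Count inversions — for each element, later elements that are smaller:
23: 5, 14, 19, 3, 0, 2 → 6
5: 3, 0, 2 → 3
14: 3, 0, 2 → 3
19: 3, 0, 2 → 3
3: 0, 2 → 2
0: none → 0
2: none → 0
Total inversions: 6 + 3 + 3 + 3 + 2 + 0 + 0 = 17

17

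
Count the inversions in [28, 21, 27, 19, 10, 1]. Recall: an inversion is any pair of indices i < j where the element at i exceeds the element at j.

Sweep left to right; for each value list the smaller values that follow it:
28: 5
21: 3
27: 3
19: 2
10: 1
1: 0
Sum: 5 + 3 + 3 + 2 + 1 + 0 = 14

14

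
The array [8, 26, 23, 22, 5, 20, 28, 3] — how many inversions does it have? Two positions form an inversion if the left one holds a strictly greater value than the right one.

17

Count, for each position, how many later elements it exceeds:
8: 2
26: 5
23: 4
22: 3
5: 1
20: 1
28: 1
3: 0
Sum: 2 + 5 + 4 + 3 + 1 + 1 + 1 + 0 = 17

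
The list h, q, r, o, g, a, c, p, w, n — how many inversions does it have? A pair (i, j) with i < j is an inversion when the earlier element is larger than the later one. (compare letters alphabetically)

23 inversions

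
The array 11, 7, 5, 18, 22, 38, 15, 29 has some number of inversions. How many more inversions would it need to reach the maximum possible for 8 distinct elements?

Maximum inversions for 8 distinct elements is C(8, 2) = 8·7/2 = 28.
Current inversions — for each element, count later smaller elements:
11: 2
7: 1
5: 0
18: 1
22: 1
38: 2
15: 0
29: 0
Current total: 2 + 1 + 0 + 1 + 1 + 2 + 0 + 0 = 7
Shortfall: 28 − 7 = 21

21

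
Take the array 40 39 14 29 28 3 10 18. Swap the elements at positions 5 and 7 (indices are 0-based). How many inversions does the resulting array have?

25

Positions 5 and 7 hold 3 and 18; after swapping, the array is [40, 39, 14, 29, 28, 18, 10, 3].
Sweep left to right; for each value list the smaller values that follow it:
40: 7
39: 6
14: 2
29: 4
28: 3
18: 2
10: 1
3: 0
Sum: 7 + 6 + 2 + 4 + 3 + 2 + 1 + 0 = 25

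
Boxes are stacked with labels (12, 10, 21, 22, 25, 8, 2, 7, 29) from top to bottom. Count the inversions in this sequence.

18

For each element, count later entries that are smaller:
12: 4
10: 3
21: 3
22: 3
25: 3
8: 2
2: 0
7: 0
29: 0
Sum: 4 + 3 + 3 + 3 + 3 + 2 + 0 + 0 + 0 = 18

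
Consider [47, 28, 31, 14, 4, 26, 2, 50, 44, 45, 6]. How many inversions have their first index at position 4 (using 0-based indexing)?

The element at index 4 is 4.
Elements after it: 26, 2, 50, 44, 45, 6
Those smaller than 4: 2

1 such element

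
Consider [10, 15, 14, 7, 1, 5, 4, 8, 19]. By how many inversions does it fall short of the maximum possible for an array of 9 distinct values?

16 inversions short

Maximum inversions for 9 distinct elements is C(9, 2) = 9·8/2 = 36.
Current inversions — for each element, count later smaller elements:
10: 5
15: 6
14: 5
7: 3
1: 0
5: 1
4: 0
8: 0
19: 0
Current total: 5 + 6 + 5 + 3 + 0 + 1 + 0 + 0 + 0 = 20
Shortfall: 36 − 20 = 16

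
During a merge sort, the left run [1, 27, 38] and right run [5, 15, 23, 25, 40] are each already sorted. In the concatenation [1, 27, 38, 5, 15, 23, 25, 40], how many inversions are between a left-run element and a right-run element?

Take each right-half value and tally the left-half values above it:
r = 5: 27, 38 → 2
r = 15: 27, 38 → 2
r = 23: 27, 38 → 2
r = 25: 27, 38 → 2
r = 40: none → 0
Cross-inversions: 2 + 2 + 2 + 2 + 0 = 8

8 cross-inversions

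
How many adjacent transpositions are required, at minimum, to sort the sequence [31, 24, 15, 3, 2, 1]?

Minimum adjacent swaps = number of inversions (each swap of adjacent out-of-order elements removes one inversion and no swap can remove more).
Count inversions — for each element, later elements that are smaller:
31: 24, 15, 3, 2, 1 → 5
24: 15, 3, 2, 1 → 4
15: 3, 2, 1 → 3
3: 2, 1 → 2
2: 1 → 1
1: none → 0
Total inversions: 5 + 4 + 3 + 2 + 1 + 0 = 15

Swaps: 15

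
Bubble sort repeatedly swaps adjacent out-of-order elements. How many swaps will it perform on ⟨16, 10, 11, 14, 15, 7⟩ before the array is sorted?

The minimum number of adjacent swaps to sort an array equals its inversion count, since every such swap removes exactly one inversion.
Count inversions — for each element, later elements that are smaller:
16: 10, 11, 14, 15, 7 → 5
10: 7 → 1
11: 7 → 1
14: 7 → 1
15: 7 → 1
7: none → 0
Total inversions: 5 + 1 + 1 + 1 + 1 + 0 = 9

9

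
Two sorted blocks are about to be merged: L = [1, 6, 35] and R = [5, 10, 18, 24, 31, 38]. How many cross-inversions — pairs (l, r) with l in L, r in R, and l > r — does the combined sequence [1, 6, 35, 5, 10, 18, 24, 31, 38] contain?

Take each right-half value and tally the left-half values above it:
r = 5: 6, 35 → 2
r = 10: 35 → 1
r = 18: 35 → 1
r = 24: 35 → 1
r = 31: 35 → 1
r = 38: none → 0
Cross-inversions: 2 + 1 + 1 + 1 + 1 + 0 = 6

6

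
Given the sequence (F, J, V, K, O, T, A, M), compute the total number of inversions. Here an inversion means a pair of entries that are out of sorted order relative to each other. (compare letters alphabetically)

Sweep left to right; for each value list the smaller values that follow it:
F → A → 1
J → A → 1
V → K, O, T, A, M → 5
K → A → 1
O → A, M → 2
T → A, M → 2
A → none → 0
M → none → 0
Sum: 1 + 1 + 5 + 1 + 2 + 2 + 0 + 0 = 12

12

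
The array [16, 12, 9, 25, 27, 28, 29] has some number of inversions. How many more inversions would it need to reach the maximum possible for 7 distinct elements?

Maximum inversions for 7 distinct elements is C(7, 2) = 7·6/2 = 21.
Current inversions — for each element, count later smaller elements:
16: 2
12: 1
9: 0
25: 0
27: 0
28: 0
29: 0
Current total: 2 + 1 + 0 + 0 + 0 + 0 + 0 = 3
Shortfall: 21 − 3 = 18

18 inversions short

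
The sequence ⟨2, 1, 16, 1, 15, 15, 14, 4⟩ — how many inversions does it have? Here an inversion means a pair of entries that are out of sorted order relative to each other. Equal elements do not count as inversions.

12 inversions

Element-by-element contributions:
2 → 1, 1 → 2
1 → none → 0
16 → 1, 15, 15, 14, 4 → 5
1 → none → 0
15 → 14, 4 → 2
15 → 14, 4 → 2
14 → 4 → 1
4 → none → 0
Sum: 2 + 0 + 5 + 0 + 2 + 2 + 1 + 0 = 12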